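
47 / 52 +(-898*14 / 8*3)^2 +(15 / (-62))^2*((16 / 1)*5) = 277675862345 / 12493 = 22226515.84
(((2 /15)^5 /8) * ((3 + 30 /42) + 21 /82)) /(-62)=-2279 /6756159375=-0.00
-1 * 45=-45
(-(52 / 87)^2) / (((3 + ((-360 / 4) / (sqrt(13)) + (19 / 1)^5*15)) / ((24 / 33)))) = -290132796928 / 41475405401709246693 - 54080*sqrt(13) / 41475405401709246693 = -0.00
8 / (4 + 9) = 0.62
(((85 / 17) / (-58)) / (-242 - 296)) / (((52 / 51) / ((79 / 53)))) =20145 / 85998224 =0.00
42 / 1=42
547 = 547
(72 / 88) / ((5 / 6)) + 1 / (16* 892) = 770743 / 784960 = 0.98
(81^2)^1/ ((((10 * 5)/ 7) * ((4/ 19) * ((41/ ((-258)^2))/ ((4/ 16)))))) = 14521152933/ 8200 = 1770872.31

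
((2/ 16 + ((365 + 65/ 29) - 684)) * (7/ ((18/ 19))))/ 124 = -9770047/ 517824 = -18.87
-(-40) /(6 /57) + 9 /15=1903 /5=380.60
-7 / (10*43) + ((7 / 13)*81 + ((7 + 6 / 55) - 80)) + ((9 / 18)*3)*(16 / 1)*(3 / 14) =-10394431 / 430430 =-24.15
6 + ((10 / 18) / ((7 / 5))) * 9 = 67 / 7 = 9.57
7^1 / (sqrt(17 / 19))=7 * sqrt(323) / 17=7.40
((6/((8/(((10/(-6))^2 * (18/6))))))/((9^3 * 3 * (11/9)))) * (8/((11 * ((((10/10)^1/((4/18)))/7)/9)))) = 700/29403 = 0.02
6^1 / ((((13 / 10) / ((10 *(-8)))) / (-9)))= 43200 / 13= 3323.08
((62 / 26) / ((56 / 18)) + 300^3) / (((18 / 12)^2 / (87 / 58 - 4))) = -30000000.85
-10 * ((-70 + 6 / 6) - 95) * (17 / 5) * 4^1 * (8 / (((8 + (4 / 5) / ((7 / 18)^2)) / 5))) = 27322400 / 407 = 67131.20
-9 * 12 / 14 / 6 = -9 / 7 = -1.29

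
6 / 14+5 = 38 / 7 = 5.43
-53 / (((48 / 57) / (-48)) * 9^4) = 1007 / 2187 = 0.46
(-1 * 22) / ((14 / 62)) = -97.43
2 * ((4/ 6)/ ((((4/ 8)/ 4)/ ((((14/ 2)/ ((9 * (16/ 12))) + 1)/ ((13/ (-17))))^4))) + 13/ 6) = 11125138105/ 55522584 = 200.37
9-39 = -30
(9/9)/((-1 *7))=-1/7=-0.14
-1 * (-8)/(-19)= -8/19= -0.42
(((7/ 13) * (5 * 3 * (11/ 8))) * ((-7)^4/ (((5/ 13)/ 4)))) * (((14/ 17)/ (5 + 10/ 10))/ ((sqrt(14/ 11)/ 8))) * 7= 2588278 * sqrt(154)/ 17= 1889393.25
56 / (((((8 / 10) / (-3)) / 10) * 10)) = -210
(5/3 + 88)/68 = 1.32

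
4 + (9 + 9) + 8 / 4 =24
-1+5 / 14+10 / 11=41 / 154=0.27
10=10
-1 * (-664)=664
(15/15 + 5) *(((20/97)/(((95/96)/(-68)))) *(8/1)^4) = -641728512/1843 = -348197.78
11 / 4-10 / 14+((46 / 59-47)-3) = -77949 / 1652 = -47.18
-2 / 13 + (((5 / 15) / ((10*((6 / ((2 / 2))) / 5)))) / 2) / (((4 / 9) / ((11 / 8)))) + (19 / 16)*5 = 19391 / 3328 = 5.83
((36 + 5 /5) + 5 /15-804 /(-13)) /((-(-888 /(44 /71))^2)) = -117007 /2422296279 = -0.00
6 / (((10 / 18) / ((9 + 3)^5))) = 13436928 / 5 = 2687385.60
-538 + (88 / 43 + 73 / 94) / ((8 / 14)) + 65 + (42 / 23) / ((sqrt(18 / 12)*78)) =-7567587 / 16168 + 7*sqrt(6) / 897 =-468.04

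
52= 52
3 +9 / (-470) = 1401 / 470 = 2.98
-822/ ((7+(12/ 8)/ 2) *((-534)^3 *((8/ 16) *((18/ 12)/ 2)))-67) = 3288/ 1770177427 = 0.00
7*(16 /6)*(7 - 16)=-168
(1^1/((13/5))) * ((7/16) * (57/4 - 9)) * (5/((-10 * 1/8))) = -735/208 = -3.53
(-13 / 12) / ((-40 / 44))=143 / 120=1.19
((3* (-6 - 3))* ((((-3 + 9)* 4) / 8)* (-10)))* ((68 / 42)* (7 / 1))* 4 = 36720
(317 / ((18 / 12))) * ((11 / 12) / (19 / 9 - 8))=-3487 / 106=-32.90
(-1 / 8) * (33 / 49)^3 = -0.04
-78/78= -1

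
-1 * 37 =-37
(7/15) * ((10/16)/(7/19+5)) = 133/2448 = 0.05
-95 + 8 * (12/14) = -617/7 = -88.14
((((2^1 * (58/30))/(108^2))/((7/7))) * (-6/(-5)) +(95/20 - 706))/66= -6390137/601425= -10.62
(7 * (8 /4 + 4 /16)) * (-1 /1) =-63 /4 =-15.75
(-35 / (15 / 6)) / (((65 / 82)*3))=-1148 / 195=-5.89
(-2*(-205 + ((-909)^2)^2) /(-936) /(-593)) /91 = -170685072689 /6313671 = -27034.20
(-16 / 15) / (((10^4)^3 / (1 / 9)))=-1 / 8437500000000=-0.00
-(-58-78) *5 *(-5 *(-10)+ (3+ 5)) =39440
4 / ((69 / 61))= 244 / 69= 3.54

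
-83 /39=-2.13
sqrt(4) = 2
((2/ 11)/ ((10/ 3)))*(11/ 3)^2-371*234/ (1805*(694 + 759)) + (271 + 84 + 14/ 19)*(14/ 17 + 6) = 324770200777/ 133755915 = 2428.08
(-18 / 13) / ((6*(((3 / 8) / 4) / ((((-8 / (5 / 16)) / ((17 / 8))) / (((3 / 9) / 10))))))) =196608 / 221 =889.63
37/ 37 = 1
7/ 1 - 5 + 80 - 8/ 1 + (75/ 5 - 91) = -2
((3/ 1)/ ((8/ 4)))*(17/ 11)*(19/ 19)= 51/ 22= 2.32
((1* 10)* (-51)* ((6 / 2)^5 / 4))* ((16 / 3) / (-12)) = 13770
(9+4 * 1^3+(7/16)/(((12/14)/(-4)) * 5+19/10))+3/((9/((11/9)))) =174583/12528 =13.94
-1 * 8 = -8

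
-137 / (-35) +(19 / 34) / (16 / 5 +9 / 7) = 754581 / 186830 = 4.04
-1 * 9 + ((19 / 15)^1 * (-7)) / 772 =-104353 / 11580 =-9.01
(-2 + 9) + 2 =9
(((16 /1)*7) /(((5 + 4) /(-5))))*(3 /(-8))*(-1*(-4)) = 280 /3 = 93.33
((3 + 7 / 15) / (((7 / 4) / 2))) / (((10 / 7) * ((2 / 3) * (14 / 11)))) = 572 / 175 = 3.27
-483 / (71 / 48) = -23184 / 71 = -326.54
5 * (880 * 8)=35200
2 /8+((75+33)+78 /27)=4001 /36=111.14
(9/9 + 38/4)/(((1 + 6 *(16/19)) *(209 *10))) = 21/25300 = 0.00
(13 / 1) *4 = 52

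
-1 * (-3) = 3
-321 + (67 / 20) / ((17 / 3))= -108939 / 340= -320.41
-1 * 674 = -674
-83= -83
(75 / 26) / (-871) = -75 / 22646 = -0.00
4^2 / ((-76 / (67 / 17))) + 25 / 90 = -3209 / 5814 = -0.55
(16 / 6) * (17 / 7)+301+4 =6541 / 21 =311.48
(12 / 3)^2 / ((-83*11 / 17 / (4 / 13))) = -1088 / 11869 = -0.09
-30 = -30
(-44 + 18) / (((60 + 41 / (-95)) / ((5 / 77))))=-12350 / 435743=-0.03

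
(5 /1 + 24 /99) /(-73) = -173 /2409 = -0.07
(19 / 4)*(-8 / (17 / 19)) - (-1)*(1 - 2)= -739 / 17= -43.47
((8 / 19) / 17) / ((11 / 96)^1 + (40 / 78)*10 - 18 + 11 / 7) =-23296 / 10521079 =-0.00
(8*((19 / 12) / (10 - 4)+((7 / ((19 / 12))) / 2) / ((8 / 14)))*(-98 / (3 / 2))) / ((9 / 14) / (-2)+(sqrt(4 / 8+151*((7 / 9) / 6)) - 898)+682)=868662592*sqrt(1626) / 169312365945+187910332848 / 18812485105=10.20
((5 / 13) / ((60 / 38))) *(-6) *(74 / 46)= -703 / 299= -2.35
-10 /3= -3.33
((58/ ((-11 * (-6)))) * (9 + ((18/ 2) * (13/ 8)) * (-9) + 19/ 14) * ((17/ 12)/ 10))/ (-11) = 1.37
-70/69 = -1.01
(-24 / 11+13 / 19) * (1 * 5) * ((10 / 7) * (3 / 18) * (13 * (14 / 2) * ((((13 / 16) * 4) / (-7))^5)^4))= -1933279939999749322912031725 / 55008292924716294422901452439552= -0.00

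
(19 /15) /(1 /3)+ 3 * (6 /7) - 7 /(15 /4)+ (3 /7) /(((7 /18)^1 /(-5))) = -739 /735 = -1.01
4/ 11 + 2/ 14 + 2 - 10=-577/ 77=-7.49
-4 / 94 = -2 / 47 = -0.04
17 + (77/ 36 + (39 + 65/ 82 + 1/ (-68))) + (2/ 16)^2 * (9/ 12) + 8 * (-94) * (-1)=1302260483/ 1605888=810.93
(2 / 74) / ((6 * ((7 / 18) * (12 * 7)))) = 1 / 7252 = 0.00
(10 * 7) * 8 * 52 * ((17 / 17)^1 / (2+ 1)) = 29120 / 3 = 9706.67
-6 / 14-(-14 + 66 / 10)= 244 / 35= 6.97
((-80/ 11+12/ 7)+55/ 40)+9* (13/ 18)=1427/ 616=2.32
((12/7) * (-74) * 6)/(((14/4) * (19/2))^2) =-85248/123823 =-0.69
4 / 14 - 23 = -159 / 7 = -22.71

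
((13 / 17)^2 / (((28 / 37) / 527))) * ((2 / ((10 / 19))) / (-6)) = -3683017 / 14280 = -257.91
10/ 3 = 3.33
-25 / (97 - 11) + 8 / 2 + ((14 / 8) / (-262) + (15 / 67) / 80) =22375469 / 6038576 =3.71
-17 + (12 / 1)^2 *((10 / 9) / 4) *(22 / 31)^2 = 3023 / 961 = 3.15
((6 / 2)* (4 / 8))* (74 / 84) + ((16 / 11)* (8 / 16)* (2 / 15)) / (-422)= 1287931 / 974820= 1.32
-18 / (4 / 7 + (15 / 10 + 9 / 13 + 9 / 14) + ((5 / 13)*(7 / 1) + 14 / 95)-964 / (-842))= -2.44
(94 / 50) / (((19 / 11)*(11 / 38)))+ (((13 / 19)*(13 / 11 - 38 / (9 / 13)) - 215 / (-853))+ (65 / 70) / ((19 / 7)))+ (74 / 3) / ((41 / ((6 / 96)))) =-425692071649 / 13156842600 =-32.36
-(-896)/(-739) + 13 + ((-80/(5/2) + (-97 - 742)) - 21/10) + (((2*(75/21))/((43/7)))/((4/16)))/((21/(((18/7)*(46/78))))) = -174278438709/202419490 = -860.98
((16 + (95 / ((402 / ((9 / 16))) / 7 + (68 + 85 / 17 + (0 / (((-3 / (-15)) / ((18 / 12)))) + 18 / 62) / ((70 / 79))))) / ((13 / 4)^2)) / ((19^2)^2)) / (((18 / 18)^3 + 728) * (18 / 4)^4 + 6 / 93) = 1536544170752 / 3729303311818567767037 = 0.00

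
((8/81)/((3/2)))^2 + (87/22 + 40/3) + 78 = 123792019/1299078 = 95.29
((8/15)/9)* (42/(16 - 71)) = -112/2475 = -0.05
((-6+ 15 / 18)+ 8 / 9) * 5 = -385 / 18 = -21.39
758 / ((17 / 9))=6822 / 17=401.29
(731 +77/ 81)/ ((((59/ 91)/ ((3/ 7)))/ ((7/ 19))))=5395208/ 30267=178.25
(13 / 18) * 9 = 13 / 2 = 6.50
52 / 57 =0.91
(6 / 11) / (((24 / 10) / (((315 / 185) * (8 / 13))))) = 1260 / 5291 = 0.24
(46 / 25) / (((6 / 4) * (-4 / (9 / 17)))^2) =0.01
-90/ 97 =-0.93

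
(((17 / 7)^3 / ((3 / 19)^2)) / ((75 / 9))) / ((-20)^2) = 0.17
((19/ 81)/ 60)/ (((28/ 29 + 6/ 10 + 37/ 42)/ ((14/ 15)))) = 26999/ 18102285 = 0.00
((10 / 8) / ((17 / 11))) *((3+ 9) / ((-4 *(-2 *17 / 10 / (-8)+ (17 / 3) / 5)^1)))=-450 / 289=-1.56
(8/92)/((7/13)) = 26/161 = 0.16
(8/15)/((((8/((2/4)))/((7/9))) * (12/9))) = 7/360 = 0.02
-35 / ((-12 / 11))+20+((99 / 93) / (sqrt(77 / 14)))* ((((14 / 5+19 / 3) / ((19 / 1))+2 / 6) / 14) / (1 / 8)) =928* sqrt(22) / 20615+625 / 12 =52.29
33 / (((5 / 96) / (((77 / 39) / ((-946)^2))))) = 168 / 120185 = 0.00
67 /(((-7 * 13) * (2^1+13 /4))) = -268 /1911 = -0.14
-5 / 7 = -0.71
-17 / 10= -1.70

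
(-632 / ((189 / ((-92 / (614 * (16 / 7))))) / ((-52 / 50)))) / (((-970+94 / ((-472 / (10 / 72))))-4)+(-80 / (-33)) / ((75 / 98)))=490560928 / 2089120201065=0.00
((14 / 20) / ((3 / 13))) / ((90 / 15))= 91 / 180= 0.51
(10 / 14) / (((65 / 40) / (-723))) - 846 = -105906 / 91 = -1163.80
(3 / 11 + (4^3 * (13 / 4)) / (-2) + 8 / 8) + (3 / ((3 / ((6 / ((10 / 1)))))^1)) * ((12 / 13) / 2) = -73252 / 715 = -102.45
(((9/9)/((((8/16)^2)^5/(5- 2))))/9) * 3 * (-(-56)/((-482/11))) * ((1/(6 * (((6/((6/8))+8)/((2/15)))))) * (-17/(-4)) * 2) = -15.45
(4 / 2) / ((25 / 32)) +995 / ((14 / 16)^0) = 24939 / 25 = 997.56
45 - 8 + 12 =49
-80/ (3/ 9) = -240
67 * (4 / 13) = 268 / 13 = 20.62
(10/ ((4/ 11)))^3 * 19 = 3161125/ 8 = 395140.62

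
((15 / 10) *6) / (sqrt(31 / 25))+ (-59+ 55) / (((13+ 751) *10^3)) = -1 / 191000+ 45 *sqrt(31) / 31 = 8.08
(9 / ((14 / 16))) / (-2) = -36 / 7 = -5.14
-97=-97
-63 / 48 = -21 / 16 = -1.31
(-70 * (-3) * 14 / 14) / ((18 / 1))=35 / 3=11.67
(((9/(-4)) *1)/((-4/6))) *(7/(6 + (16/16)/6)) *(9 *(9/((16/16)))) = 310.32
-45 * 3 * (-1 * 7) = 945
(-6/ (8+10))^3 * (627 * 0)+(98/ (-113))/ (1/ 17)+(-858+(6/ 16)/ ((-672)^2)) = -118760570767/ 136077312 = -872.74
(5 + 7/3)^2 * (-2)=-968/9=-107.56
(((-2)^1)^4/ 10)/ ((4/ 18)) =36/ 5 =7.20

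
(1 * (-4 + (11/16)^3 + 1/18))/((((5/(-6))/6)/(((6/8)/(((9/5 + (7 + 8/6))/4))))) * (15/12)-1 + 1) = 1200861/194560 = 6.17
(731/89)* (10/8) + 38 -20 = 10063/356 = 28.27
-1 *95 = -95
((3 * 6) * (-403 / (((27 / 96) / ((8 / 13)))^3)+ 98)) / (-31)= 1016039996 / 424359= 2394.29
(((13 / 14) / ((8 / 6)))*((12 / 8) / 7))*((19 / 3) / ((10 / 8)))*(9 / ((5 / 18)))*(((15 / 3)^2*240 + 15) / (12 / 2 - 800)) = -72205263 / 389060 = -185.59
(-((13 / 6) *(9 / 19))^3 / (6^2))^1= -6591 / 219488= -0.03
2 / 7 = 0.29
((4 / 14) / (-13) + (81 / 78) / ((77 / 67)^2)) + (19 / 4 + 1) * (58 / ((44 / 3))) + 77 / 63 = 137213179 / 5549544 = 24.73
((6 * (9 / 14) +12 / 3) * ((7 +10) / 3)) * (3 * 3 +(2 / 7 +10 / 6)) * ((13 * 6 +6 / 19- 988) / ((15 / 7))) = -743384840 / 3591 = -207013.32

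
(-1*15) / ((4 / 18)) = -135 / 2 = -67.50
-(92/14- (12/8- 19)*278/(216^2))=-2180231/326592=-6.68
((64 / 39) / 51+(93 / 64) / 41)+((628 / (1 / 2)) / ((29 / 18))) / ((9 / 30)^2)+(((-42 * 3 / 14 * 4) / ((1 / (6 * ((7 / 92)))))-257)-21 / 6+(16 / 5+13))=146233275414487 / 17405818560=8401.40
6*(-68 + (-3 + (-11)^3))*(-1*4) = 33648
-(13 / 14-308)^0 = -1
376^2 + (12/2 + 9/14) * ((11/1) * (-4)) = 987586/7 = 141083.71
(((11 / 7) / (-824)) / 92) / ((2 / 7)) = -11 / 151616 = -0.00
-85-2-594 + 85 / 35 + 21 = -4603 / 7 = -657.57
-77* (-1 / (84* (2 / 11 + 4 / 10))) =605 / 384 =1.58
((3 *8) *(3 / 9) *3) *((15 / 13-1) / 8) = 6 / 13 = 0.46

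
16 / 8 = 2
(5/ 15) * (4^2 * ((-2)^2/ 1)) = 64/ 3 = 21.33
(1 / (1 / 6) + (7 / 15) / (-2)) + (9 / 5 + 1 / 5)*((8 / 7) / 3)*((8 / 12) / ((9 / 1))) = 33017 / 5670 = 5.82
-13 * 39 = -507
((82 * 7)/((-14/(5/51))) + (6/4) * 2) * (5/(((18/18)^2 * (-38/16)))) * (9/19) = 6240/6137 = 1.02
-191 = -191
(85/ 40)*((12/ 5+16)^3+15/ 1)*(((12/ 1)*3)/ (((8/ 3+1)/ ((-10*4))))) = -1433113668/ 275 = -5211322.43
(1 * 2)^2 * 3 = 12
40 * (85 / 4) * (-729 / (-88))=309825 / 44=7041.48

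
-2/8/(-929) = 1/3716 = 0.00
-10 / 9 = -1.11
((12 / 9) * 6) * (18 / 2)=72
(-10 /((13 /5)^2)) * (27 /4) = -3375 /338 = -9.99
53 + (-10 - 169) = -126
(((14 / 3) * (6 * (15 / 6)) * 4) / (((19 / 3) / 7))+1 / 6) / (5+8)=35299 / 1482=23.82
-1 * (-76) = 76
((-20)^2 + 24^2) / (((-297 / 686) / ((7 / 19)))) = -4686752 / 5643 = -830.54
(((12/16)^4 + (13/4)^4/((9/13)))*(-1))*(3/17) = -186011/6528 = -28.49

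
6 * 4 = 24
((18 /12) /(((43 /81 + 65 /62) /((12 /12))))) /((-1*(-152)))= 7533 /1205512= 0.01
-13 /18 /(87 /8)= -52 /783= -0.07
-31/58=-0.53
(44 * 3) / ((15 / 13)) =572 / 5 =114.40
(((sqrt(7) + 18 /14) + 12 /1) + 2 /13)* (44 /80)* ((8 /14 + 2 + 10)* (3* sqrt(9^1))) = 2178* sqrt(7) /35 + 2663694 /3185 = 1000.97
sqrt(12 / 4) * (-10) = -10 * sqrt(3) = -17.32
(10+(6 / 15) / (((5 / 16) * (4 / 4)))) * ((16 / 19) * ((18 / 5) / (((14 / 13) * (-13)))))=-40608 / 16625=-2.44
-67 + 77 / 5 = -258 / 5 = -51.60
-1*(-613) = 613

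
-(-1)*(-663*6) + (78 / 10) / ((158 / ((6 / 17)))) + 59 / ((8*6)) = -1281787159 / 322320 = -3976.75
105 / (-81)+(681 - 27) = 17623 / 27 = 652.70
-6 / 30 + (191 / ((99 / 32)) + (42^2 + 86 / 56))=25323233 / 13860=1827.07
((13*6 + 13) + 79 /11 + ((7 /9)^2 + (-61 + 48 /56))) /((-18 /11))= -120511 /5103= -23.62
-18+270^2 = 72882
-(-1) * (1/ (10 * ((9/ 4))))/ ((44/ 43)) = 43/ 990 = 0.04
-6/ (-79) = 6/ 79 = 0.08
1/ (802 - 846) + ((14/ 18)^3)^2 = 0.20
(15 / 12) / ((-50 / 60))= -1.50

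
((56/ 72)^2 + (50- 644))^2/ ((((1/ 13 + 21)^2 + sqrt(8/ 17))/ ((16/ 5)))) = 199321724635166120/ 78583286490993- 52786308248180 * sqrt(34)/ 78583286490993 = 2532.52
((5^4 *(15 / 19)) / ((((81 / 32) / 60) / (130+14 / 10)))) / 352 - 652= 776232 / 209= 3714.03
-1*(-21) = 21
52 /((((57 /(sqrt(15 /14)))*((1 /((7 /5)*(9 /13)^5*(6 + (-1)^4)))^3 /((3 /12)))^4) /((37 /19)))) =606577024012533553339403625204420371752349282963236951771296497657031164675697*sqrt(210) /5956827306155848234444240592411799068408371562476080154339222826299906250000000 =1.48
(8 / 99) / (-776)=-1 / 9603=-0.00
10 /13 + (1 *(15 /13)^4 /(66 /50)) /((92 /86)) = 2.02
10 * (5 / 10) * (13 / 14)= 65 / 14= 4.64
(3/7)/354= 0.00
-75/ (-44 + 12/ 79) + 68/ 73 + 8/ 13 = 10707977/ 3287336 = 3.26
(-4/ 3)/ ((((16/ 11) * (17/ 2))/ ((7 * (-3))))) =77/ 34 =2.26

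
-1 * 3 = -3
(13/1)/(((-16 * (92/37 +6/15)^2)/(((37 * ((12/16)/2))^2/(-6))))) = 3.13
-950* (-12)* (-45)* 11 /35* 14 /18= -125400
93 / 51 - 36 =-34.18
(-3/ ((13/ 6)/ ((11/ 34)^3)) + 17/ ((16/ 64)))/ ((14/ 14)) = 17360389/ 255476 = 67.95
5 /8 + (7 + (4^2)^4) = 524349 /8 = 65543.62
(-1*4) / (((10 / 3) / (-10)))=12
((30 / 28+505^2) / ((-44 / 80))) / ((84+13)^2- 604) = -7140730 / 135597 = -52.66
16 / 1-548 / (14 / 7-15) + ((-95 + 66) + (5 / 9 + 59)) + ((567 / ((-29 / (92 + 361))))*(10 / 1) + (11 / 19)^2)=-88480.27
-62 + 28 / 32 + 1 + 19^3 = 54391 / 8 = 6798.88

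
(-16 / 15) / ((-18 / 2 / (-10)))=-32 / 27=-1.19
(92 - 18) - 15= 59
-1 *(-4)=4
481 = 481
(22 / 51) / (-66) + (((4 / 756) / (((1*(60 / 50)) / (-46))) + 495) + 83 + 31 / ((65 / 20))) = 73596448 / 125307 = 587.33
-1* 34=-34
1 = 1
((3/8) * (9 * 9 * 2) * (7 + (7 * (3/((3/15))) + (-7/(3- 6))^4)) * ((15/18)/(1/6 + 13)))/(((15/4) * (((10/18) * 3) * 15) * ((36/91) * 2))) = 1044043/142200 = 7.34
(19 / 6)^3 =6859 / 216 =31.75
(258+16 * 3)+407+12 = 725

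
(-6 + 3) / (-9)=1 / 3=0.33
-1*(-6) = 6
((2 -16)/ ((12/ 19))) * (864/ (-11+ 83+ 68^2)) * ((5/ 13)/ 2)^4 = -748125/ 134122456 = -0.01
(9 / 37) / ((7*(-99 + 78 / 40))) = -60 / 167573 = -0.00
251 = 251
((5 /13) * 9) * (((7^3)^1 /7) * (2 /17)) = 4410 /221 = 19.95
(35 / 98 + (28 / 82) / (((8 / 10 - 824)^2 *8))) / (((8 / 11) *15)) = 311861143 / 9525938688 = 0.03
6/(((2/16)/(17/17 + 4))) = 240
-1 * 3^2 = -9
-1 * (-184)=184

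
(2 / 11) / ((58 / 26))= 26 / 319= 0.08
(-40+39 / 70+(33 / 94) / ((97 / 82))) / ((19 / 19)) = -12492689 / 319130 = -39.15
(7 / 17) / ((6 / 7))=0.48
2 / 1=2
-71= -71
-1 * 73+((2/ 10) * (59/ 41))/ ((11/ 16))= -163671/ 2255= -72.58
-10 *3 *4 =-120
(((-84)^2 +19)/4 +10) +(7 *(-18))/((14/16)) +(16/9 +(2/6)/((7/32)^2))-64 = 2786227/1764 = 1579.49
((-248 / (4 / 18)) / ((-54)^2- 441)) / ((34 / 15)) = -186 / 935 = -0.20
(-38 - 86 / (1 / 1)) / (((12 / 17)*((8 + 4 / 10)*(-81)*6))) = 2635 / 61236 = 0.04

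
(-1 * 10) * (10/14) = -7.14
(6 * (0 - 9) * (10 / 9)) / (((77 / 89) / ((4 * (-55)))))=106800 / 7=15257.14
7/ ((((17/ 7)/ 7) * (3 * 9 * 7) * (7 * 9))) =7/ 4131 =0.00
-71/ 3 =-23.67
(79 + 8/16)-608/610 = 47887/610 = 78.50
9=9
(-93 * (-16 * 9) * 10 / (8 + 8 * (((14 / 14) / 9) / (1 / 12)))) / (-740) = -2511 / 259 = -9.69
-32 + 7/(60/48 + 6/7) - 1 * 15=-2577/59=-43.68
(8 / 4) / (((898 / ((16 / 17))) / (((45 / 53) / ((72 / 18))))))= 180 / 404549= 0.00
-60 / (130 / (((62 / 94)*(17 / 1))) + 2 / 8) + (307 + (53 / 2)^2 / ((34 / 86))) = 3528299481 / 1697756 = 2078.21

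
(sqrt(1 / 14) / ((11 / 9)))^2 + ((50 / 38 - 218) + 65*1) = -4880569 / 32186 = -151.64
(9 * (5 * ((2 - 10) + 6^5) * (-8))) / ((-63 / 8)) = 2485760 / 7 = 355108.57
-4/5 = -0.80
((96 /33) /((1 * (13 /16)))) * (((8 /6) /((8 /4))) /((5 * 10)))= 512 /10725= 0.05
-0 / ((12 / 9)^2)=0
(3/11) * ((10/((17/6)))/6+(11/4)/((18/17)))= 3899/4488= 0.87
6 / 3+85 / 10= 21 / 2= 10.50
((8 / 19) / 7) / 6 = 4 / 399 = 0.01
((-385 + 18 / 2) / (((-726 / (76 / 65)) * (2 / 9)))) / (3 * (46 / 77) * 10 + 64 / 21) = 16074 / 123695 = 0.13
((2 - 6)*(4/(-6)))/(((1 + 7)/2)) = 2/3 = 0.67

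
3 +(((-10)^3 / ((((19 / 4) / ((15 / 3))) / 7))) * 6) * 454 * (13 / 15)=-330511943 / 19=-17395365.42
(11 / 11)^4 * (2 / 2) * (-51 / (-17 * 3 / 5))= 5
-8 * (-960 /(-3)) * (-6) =15360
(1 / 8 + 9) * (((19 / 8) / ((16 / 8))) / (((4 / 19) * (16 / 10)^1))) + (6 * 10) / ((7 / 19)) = 5591795 / 28672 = 195.03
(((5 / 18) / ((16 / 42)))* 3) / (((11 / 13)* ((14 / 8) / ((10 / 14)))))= 325 / 308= 1.06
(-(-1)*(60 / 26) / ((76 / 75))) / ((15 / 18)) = 675 / 247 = 2.73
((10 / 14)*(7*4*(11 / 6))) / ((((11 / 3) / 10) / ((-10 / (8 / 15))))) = -1875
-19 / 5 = -3.80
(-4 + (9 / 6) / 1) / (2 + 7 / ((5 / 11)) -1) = -25 / 164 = -0.15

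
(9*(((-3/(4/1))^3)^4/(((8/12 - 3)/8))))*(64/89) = -14348907/20414464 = -0.70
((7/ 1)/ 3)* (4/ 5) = 28/ 15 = 1.87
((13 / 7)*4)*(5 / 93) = 260 / 651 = 0.40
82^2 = 6724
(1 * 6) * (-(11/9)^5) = -322102/19683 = -16.36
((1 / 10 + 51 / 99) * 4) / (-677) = -406 / 111705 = -0.00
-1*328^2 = -107584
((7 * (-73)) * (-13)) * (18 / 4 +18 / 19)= 1375101 / 38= 36186.87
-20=-20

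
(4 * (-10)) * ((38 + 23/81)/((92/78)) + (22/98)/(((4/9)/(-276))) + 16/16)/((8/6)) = 32239535/10143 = 3178.50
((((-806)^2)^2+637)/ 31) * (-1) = -422026933133/ 31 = -13613772036.55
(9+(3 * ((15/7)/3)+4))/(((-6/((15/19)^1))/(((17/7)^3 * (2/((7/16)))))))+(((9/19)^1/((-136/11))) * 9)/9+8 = -5320294229/43429288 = -122.50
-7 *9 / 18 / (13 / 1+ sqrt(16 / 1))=-7 / 34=-0.21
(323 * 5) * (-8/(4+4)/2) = -1615/2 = -807.50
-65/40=-13/8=-1.62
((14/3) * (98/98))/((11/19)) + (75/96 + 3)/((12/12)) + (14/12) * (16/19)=85769/6688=12.82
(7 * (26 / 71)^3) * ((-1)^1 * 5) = -615160 / 357911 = -1.72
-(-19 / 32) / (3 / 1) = 0.20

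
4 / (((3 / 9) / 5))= 60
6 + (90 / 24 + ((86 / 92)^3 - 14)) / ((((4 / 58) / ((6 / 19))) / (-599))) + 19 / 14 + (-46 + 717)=343728153841 / 12945688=26551.56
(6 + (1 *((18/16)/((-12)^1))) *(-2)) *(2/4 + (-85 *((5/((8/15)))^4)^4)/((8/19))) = -160246272270684130378362111615158349/36028797018963968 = -4447727527131632174.15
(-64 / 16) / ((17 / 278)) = -1112 / 17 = -65.41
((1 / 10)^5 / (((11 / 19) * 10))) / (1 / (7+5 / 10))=0.00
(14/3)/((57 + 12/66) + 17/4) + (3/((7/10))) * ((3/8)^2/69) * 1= 3538537/41777568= 0.08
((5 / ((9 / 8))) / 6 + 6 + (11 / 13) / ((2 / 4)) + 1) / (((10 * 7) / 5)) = 473 / 702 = 0.67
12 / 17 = 0.71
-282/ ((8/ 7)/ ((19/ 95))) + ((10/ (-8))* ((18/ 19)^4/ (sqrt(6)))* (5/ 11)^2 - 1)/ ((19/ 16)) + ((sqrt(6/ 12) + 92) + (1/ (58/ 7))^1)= -8748000* sqrt(6)/ 299607979 + sqrt(2)/ 2 + 462053/ 11020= 42.56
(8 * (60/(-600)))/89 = -4/445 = -0.01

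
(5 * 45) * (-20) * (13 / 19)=-58500 / 19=-3078.95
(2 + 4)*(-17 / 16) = -51 / 8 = -6.38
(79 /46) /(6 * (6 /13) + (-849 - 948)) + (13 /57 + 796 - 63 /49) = 113440005709 /142702350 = 794.94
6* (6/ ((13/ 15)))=540/ 13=41.54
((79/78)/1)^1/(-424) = -79/33072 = -0.00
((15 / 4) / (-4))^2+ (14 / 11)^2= 77401 / 30976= 2.50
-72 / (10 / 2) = -72 / 5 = -14.40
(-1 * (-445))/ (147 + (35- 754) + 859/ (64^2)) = -1822720/ 2342053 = -0.78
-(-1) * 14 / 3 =14 / 3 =4.67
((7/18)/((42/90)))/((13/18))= 15/13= 1.15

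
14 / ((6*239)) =0.01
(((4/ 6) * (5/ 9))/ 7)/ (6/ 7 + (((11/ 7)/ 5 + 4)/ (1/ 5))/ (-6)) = -4/ 207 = -0.02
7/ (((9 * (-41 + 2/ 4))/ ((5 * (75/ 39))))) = -1750/ 9477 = -0.18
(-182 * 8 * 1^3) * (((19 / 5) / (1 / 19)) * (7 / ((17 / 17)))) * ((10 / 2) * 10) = -36793120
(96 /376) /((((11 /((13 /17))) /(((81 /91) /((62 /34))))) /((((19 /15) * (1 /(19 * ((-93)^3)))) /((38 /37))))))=-222 /317511137405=-0.00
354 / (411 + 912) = 118 / 441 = 0.27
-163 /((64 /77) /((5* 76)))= -1192345 /16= -74521.56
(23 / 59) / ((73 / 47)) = 1081 / 4307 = 0.25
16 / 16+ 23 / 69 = 4 / 3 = 1.33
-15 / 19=-0.79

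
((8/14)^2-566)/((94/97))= -1344323/2303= -583.73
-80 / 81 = -0.99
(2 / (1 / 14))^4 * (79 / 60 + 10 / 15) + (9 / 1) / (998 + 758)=32110244231 / 26340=1219067.74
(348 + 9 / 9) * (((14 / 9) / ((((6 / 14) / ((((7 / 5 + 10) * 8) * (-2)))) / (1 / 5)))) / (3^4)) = -10397408 / 18225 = -570.50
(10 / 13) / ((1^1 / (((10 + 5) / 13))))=150 / 169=0.89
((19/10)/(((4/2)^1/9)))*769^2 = 101122731/20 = 5056136.55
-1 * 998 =-998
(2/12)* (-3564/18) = -33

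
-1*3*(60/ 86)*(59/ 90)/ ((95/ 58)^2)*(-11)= 2183236/ 388075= 5.63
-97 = -97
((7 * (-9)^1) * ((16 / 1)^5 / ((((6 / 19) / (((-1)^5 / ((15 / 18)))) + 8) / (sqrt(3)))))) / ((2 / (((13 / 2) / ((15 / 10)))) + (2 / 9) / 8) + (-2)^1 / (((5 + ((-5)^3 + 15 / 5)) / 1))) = -9323937792 * sqrt(3) / 553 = -29203497.26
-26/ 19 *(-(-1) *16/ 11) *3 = -1248/ 209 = -5.97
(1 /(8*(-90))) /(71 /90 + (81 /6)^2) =-1 /131788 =-0.00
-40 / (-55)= 8 / 11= 0.73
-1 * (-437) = 437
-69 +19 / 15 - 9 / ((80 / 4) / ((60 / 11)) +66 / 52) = -80338 / 1155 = -69.56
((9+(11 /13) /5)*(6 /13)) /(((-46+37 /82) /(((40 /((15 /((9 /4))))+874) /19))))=-17202944 /3997695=-4.30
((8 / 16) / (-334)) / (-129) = 1 / 86172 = 0.00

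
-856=-856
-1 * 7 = -7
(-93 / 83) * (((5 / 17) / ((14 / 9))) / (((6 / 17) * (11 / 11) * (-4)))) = 1395 / 9296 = 0.15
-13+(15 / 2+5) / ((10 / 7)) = -17 / 4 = -4.25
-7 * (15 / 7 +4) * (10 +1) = -473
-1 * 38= -38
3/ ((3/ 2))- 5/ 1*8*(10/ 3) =-394/ 3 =-131.33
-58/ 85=-0.68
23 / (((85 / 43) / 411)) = 406479 / 85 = 4782.11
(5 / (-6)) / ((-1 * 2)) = 5 / 12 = 0.42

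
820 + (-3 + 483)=1300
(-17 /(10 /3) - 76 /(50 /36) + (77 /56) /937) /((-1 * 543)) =11209993 /101758200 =0.11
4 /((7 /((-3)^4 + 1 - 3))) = 316 /7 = 45.14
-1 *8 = -8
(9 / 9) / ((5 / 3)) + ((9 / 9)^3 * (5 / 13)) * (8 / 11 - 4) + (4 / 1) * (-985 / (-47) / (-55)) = -73357 / 33605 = -2.18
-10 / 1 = -10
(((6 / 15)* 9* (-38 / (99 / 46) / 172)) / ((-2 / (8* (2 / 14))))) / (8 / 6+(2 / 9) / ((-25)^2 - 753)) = 2013696 / 12697685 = 0.16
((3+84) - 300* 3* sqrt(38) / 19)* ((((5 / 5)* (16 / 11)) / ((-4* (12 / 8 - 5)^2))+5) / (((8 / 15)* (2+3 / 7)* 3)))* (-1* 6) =-3496095 / 5236+475875* sqrt(38) / 1309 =1573.31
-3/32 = -0.09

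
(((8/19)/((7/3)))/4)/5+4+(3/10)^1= 5731/1330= 4.31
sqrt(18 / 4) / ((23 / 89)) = 267 * sqrt(2) / 46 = 8.21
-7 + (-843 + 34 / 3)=-838.67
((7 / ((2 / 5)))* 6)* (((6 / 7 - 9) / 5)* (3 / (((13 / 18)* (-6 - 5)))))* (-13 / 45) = -1026 / 55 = -18.65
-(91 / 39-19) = 50 / 3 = 16.67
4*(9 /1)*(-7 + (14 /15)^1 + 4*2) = 348 /5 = 69.60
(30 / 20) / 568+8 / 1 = 9091 / 1136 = 8.00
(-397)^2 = 157609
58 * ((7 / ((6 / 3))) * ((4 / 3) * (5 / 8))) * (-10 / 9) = -5075 / 27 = -187.96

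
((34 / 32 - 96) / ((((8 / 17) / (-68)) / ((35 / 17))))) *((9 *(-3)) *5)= -122013675 / 32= -3812927.34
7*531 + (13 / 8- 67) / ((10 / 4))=73817 / 20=3690.85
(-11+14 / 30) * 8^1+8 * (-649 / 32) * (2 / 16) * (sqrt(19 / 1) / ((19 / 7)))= -1264 / 15 - 4543 * sqrt(19) / 608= -116.84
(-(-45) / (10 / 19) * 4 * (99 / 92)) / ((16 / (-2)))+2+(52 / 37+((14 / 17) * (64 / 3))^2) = 9422549651 / 35415216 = 266.06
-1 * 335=-335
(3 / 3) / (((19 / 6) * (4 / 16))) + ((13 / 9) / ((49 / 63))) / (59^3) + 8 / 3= 322035013 / 81946221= 3.93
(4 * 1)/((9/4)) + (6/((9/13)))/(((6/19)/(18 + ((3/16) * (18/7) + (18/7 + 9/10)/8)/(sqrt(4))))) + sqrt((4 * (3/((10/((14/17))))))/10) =sqrt(714)/85 + 5124151/10080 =508.66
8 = 8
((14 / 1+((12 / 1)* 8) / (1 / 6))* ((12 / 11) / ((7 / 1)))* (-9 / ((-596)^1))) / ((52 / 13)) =0.35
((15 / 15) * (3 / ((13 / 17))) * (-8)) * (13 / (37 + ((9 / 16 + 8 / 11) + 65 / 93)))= -6678144 / 638167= -10.46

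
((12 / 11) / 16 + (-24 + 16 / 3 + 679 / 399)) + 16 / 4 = -32345 / 2508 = -12.90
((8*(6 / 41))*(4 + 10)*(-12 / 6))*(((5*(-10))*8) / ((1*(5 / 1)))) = 107520 / 41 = 2622.44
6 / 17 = 0.35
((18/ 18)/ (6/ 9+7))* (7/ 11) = 21/ 253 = 0.08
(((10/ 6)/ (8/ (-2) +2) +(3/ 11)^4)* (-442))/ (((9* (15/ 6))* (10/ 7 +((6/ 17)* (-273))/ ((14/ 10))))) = -1912436981/ 7925905350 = -0.24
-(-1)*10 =10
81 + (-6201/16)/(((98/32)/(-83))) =518652/49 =10584.73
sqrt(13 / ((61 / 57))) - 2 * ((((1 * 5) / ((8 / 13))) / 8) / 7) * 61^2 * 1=-241865 / 224 +sqrt(45201) / 61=-1076.27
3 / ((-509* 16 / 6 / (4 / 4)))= -9 / 4072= -0.00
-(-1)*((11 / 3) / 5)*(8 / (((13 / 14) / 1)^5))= 47328512 / 5569395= 8.50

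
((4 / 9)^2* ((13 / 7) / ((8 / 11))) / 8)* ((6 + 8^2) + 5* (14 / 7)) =2860 / 567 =5.04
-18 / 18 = -1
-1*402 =-402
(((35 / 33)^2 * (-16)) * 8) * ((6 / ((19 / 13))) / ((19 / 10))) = -40768000 / 131043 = -311.10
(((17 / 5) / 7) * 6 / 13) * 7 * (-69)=-7038 / 65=-108.28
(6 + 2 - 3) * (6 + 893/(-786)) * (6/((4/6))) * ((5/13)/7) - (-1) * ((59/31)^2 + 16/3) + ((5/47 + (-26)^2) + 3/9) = 2253099811567/3230614842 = 697.42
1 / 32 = 0.03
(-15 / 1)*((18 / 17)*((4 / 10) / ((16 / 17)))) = -27 / 4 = -6.75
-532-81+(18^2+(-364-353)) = -1006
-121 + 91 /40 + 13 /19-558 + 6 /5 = -512879 /760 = -674.84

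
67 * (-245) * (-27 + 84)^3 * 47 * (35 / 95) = -52639014645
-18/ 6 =-3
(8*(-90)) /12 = -60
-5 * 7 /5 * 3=-21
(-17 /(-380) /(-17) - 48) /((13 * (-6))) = 18241 /29640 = 0.62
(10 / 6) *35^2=6125 / 3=2041.67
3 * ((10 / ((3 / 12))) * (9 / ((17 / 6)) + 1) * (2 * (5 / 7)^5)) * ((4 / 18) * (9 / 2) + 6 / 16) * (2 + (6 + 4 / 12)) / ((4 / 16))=2440625000 / 285719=8542.05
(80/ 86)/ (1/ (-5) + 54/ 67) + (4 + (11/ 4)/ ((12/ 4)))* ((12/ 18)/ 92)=22705411/ 14455224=1.57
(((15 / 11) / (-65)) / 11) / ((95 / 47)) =-141 / 149435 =-0.00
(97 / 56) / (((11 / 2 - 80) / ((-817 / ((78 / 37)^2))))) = 108491881 / 25382448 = 4.27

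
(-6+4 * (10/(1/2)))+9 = 83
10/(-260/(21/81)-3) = -70/7041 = -0.01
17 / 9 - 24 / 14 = 11 / 63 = 0.17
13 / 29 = 0.45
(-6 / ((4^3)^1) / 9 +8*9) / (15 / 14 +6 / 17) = 50.54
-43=-43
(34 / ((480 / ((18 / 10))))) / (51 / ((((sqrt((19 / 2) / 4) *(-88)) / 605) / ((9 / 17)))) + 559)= 15147 *sqrt(38) / 1811675480 + 541671 / 2264594350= 0.00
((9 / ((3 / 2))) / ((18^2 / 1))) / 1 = 1 / 54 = 0.02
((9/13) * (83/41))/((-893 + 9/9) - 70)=-747/512746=-0.00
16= 16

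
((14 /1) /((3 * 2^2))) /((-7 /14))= -2.33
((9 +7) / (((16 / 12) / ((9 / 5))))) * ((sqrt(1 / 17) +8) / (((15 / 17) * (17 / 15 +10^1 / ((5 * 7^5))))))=1815156 * sqrt(17) / 1428745 +246861216 / 1428745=178.02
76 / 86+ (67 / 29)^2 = 224985 / 36163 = 6.22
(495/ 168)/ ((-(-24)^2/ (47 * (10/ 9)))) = -12925/ 48384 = -0.27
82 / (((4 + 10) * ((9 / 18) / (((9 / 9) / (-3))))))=-82 / 21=-3.90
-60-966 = -1026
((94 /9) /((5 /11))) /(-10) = -517 /225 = -2.30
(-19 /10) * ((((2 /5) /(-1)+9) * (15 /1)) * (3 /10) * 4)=-7353 /25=-294.12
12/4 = 3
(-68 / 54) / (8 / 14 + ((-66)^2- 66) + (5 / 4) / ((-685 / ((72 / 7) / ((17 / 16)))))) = -277151 / 944310123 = -0.00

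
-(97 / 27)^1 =-97 / 27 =-3.59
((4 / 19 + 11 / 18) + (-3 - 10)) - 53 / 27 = -14509 / 1026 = -14.14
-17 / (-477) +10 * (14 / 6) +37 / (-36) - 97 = -47483 / 636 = -74.66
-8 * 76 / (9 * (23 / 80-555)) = 48640 / 399393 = 0.12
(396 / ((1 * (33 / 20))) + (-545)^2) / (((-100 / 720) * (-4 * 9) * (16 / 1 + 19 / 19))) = 59453 / 17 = 3497.24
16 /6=8 /3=2.67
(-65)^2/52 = 325/4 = 81.25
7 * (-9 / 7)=-9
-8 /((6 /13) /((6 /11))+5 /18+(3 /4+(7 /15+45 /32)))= -149760 /70141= -2.14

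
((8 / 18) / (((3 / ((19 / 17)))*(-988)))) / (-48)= 1 / 286416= 0.00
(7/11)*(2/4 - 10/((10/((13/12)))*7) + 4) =365/132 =2.77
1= 1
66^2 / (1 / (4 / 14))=8712 / 7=1244.57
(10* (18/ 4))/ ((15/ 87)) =261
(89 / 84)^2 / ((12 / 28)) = 7921 / 3024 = 2.62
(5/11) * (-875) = -4375/11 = -397.73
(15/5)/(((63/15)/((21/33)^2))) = 35/121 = 0.29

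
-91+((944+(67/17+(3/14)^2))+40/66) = 94297513/109956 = 857.59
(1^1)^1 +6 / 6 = 2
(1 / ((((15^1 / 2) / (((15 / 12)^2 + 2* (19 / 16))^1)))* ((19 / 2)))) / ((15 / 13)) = 91 / 1900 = 0.05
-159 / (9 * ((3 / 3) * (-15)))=53 / 45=1.18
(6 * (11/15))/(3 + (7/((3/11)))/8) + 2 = 2018/745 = 2.71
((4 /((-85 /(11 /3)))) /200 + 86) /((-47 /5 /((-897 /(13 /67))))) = 1689689549 /39950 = 42295.11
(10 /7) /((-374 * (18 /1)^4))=-5 /137413584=-0.00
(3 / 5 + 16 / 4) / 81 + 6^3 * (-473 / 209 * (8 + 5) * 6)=-293407483 / 7695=-38129.63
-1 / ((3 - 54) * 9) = 1 / 459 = 0.00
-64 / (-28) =16 / 7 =2.29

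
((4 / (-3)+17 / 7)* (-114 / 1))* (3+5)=-6992 / 7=-998.86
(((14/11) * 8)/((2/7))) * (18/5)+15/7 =130.43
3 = 3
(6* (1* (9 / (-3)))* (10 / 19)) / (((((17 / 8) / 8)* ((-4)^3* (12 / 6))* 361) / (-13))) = -1170 / 116603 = -0.01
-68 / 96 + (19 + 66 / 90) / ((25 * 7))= -4169 / 7000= -0.60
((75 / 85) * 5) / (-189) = -25 / 1071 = -0.02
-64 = -64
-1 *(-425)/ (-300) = -17/ 12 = -1.42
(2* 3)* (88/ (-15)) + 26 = -46/ 5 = -9.20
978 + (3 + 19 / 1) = 1000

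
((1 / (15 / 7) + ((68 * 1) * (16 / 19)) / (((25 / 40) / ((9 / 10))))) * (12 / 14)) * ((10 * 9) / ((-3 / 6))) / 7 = -8508168 / 4655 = -1827.75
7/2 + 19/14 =34/7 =4.86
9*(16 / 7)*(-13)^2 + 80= 24896 / 7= 3556.57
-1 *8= -8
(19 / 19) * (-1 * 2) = -2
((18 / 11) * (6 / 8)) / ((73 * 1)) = 27 / 1606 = 0.02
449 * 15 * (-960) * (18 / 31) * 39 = -4538851200 / 31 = -146414554.84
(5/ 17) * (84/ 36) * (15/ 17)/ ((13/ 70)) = 12250/ 3757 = 3.26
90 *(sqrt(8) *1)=180 *sqrt(2)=254.56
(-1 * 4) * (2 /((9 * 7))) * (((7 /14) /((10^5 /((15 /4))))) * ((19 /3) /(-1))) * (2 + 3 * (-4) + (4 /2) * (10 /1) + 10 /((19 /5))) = 0.00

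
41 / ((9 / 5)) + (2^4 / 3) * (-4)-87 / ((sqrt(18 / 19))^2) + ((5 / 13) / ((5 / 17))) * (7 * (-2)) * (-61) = 240173 / 234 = 1026.38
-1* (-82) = 82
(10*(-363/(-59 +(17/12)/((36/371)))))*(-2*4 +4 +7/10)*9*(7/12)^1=-27168372/19181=-1416.42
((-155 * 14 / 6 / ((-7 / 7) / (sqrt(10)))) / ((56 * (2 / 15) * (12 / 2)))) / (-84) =-775 * sqrt(10) / 8064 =-0.30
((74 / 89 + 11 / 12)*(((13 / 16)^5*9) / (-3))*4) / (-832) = 0.01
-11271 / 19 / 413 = -11271 / 7847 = -1.44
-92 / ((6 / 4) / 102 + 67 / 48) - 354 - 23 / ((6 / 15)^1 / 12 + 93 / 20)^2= -420.27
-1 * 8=-8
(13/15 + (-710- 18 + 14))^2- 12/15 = 114425629/225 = 508558.35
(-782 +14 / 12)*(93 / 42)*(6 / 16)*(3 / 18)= -108.06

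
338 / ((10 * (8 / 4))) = 169 / 10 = 16.90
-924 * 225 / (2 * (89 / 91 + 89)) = -4729725 / 4094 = -1155.28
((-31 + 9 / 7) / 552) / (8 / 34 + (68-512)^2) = -221 / 809342814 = -0.00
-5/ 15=-1/ 3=-0.33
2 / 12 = 1 / 6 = 0.17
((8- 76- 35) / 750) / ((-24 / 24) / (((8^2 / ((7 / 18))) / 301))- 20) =19776 / 3143375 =0.01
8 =8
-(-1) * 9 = 9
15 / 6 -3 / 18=7 / 3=2.33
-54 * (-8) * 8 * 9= 31104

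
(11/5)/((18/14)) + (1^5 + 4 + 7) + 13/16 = 10457/720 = 14.52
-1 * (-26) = 26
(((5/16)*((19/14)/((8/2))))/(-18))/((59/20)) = -0.00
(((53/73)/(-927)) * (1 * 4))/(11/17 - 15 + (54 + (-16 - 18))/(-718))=0.00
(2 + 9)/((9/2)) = 22/9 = 2.44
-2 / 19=-0.11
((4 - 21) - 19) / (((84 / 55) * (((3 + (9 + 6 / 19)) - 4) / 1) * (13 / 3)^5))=-761805 / 410650058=-0.00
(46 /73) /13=46 /949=0.05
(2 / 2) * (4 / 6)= 2 / 3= 0.67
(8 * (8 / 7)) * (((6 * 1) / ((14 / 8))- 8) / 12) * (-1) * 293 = 1020.52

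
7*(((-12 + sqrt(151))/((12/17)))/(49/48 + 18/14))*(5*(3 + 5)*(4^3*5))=-20471808/31 + 1705984*sqrt(151)/31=15860.46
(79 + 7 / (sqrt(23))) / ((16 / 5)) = 35 * sqrt(23) / 368 + 395 / 16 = 25.14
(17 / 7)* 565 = 9605 / 7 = 1372.14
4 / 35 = 0.11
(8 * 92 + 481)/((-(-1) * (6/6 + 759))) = 1217/760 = 1.60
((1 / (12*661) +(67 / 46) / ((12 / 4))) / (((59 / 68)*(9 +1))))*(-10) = -1506149 / 2690931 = -0.56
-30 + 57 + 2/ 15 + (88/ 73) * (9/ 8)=31196/ 1095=28.49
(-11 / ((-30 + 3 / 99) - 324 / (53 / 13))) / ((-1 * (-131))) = 0.00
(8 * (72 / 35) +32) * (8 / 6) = 6784 / 105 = 64.61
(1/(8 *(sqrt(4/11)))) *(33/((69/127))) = 1397 *sqrt(11)/368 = 12.59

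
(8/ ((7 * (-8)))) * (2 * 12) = -24/ 7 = -3.43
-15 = -15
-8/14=-4/7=-0.57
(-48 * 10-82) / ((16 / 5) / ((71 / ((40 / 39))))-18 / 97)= 75474633 / 18713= 4033.27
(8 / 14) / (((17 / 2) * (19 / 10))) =80 / 2261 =0.04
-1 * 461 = -461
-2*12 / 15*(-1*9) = 72 / 5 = 14.40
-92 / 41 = -2.24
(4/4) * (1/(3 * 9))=0.04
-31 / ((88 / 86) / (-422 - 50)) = 157294 / 11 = 14299.45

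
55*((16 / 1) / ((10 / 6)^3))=190.08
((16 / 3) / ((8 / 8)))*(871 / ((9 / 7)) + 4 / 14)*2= 1366304 / 189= 7229.12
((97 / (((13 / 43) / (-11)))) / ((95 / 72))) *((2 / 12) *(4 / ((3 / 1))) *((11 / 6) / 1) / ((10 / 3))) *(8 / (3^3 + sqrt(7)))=-218026512 / 2229175 + 8075056 *sqrt(7) / 2229175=-88.22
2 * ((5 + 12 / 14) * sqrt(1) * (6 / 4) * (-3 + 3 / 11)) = -3690 / 77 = -47.92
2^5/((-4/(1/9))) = -8/9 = -0.89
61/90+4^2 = 1501/90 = 16.68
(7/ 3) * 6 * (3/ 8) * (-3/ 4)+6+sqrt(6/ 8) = sqrt(3)/ 2+33/ 16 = 2.93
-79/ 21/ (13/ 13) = -79/ 21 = -3.76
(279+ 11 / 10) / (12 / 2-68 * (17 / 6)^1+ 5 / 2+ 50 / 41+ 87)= -344523 / 118015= -2.92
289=289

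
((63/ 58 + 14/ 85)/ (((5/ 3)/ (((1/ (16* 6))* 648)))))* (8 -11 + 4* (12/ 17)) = -1498581/ 1676200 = -0.89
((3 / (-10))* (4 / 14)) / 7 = -3 / 245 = -0.01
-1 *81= -81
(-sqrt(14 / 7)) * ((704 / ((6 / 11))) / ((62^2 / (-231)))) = 74536 * sqrt(2) / 961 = 109.69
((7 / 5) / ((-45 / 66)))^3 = -3652264 / 421875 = -8.66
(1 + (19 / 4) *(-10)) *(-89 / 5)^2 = -736653 / 50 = -14733.06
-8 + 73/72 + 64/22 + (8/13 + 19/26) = -28117/10296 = -2.73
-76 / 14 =-38 / 7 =-5.43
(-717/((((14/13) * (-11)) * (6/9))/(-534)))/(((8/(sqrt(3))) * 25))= -7466121 * sqrt(3)/30800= -419.86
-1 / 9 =-0.11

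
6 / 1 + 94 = 100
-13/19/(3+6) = -13/171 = -0.08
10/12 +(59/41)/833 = 171119/204918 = 0.84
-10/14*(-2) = 10/7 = 1.43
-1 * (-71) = 71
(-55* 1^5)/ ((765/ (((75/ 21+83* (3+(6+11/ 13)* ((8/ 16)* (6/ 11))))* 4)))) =-1631804/ 13923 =-117.20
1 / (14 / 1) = 1 / 14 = 0.07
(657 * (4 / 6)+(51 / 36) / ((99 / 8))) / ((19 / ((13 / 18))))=845780 / 50787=16.65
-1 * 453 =-453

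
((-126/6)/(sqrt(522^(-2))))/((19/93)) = -53656.11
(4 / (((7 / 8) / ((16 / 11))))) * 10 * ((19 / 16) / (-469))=-6080 / 36113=-0.17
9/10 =0.90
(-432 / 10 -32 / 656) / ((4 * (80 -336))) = 4433 / 104960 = 0.04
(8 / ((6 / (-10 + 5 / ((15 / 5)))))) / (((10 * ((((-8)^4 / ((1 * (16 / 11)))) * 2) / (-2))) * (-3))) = -5 / 38016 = -0.00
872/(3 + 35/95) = 2071/8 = 258.88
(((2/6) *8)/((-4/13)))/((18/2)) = -26/27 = -0.96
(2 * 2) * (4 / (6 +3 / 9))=48 / 19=2.53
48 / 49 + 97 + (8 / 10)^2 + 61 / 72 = 8772973 / 88200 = 99.47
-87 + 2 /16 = -695 /8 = -86.88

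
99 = 99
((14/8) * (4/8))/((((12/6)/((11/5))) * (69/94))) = 3619/2760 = 1.31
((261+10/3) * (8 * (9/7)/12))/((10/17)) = 13481/35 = 385.17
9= 9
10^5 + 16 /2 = 100008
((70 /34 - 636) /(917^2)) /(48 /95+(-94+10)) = 0.00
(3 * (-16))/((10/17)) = -408/5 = -81.60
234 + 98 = 332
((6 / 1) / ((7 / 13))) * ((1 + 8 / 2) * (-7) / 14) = -195 / 7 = -27.86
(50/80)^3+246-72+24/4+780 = 491645/512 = 960.24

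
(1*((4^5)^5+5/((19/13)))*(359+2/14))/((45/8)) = 47804208844662170128/665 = 71886028337837849.82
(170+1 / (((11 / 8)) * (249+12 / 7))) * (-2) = -6563812 / 19305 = -340.01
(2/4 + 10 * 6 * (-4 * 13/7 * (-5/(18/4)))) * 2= 20821/21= 991.48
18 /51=6 /17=0.35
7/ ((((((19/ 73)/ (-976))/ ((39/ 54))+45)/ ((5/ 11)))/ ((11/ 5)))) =3241784/ 20839869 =0.16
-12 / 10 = -6 / 5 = -1.20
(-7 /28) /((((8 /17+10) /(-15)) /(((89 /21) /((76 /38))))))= 85 /112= 0.76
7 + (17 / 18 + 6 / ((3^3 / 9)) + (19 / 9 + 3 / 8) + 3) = 1111 / 72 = 15.43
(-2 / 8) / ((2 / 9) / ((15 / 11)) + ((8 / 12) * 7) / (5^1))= -135 / 592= -0.23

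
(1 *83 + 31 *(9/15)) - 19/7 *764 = -69024/35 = -1972.11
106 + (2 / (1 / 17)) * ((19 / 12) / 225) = 106.24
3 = 3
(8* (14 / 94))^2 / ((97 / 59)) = 185024 / 214273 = 0.86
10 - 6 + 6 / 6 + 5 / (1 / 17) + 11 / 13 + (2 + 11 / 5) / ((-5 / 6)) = 27887 / 325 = 85.81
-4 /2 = -2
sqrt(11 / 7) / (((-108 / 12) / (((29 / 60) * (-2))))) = 29 * sqrt(77) / 1890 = 0.13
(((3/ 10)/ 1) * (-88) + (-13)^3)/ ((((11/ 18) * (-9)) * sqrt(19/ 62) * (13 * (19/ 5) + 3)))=11117 * sqrt(1178)/ 27379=13.94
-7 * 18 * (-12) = 1512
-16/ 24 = -2/ 3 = -0.67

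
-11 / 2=-5.50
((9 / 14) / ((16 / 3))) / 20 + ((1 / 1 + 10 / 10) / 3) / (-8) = -1039 / 13440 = -0.08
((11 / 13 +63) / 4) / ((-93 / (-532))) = 110390 / 1209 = 91.31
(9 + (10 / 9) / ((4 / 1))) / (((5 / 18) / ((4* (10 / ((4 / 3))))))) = 1002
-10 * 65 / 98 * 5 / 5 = -325 / 49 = -6.63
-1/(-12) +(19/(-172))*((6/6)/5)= 79/1290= 0.06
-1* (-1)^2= -1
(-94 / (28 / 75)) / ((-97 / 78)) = 137475 / 679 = 202.47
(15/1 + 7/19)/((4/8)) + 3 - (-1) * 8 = 793/19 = 41.74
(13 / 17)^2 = 169 / 289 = 0.58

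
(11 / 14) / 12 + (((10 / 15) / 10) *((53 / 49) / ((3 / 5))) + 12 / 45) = 0.45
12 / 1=12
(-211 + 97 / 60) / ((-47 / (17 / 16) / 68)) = 3630707 / 11280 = 321.87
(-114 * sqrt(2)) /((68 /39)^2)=-86697 * sqrt(2) /2312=-53.03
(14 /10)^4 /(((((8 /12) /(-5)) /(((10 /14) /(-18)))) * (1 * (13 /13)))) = 343 /300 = 1.14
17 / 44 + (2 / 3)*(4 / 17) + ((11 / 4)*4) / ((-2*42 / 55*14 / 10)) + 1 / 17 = -41623 / 9163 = -4.54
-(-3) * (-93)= -279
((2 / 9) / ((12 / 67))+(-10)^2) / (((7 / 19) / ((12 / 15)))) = 29678 / 135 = 219.84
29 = 29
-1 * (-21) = 21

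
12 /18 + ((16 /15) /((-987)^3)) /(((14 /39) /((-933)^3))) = 11877822302 /3739185345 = 3.18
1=1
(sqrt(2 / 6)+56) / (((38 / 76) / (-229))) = -25648 - 458 * sqrt(3) / 3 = -25912.43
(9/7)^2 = 81/49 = 1.65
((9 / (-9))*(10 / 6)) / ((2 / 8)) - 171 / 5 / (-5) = 13 / 75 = 0.17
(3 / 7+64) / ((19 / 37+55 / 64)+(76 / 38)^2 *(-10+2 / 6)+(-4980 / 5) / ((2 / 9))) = -3203904 / 224735441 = -0.01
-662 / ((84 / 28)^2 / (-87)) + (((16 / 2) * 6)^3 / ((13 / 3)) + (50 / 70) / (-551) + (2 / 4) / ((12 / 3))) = 31920.69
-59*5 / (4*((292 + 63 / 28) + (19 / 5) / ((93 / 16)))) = -137175 / 548521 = -0.25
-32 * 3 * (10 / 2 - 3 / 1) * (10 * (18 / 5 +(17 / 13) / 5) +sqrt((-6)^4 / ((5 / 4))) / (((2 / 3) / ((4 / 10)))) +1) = -98880 / 13 - 41472 * sqrt(5) / 25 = -11315.52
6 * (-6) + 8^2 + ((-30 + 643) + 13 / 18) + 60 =12631 / 18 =701.72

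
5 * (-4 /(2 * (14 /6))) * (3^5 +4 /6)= -7310 /7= -1044.29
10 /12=5 /6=0.83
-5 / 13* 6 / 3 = -10 / 13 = -0.77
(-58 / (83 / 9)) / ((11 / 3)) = -1566 / 913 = -1.72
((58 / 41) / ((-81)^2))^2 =3364 / 72361538001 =0.00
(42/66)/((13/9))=63/143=0.44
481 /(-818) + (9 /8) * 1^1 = 1757 /3272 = 0.54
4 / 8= 1 / 2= 0.50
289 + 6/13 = 3763/13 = 289.46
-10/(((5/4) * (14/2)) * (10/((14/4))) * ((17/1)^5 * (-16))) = 1/56794280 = 0.00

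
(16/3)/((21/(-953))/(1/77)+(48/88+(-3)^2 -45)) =-167728/1168371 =-0.14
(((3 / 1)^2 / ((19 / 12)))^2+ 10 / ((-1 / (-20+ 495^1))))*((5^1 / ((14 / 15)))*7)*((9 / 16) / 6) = -191597175 / 11552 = -16585.63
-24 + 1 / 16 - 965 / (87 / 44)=-712681 / 1392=-511.98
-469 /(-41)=469 /41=11.44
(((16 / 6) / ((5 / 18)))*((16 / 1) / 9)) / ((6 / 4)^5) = 8192 / 3645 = 2.25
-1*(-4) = 4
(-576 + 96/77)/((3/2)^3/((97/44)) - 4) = 8585664/36883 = 232.78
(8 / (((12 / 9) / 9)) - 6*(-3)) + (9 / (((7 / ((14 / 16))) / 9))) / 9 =585 / 8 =73.12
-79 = -79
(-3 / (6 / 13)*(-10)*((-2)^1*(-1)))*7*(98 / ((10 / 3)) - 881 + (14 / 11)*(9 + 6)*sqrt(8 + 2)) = -774956 + 191100*sqrt(10) / 11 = -720018.61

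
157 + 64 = 221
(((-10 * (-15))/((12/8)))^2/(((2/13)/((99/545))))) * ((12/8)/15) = 128700/109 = 1180.73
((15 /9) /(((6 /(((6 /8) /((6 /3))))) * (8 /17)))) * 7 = 595 /384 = 1.55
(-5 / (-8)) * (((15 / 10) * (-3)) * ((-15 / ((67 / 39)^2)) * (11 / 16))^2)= -2834254405125 / 82538991616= -34.34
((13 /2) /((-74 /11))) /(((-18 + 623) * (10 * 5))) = -13 /407000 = -0.00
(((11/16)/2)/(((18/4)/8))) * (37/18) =407/324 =1.26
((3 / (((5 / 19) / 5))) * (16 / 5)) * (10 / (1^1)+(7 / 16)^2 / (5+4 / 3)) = 146361 / 80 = 1829.51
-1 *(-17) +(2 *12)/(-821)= 13933/821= 16.97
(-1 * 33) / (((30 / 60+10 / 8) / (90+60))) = -19800 / 7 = -2828.57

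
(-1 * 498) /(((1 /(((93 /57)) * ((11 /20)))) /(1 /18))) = -28303 /1140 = -24.83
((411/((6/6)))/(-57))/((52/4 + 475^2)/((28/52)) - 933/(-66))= -3014/175165465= -0.00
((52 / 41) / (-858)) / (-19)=2 / 25707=0.00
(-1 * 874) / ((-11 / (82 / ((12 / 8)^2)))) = 286672 / 99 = 2895.68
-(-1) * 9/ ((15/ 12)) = 36/ 5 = 7.20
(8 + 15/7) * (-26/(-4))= 923/14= 65.93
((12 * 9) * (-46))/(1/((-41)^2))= -8351208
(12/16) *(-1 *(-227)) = 681/4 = 170.25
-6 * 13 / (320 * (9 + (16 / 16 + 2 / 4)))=-13 / 560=-0.02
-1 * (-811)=811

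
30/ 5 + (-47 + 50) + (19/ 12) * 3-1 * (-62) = 303/ 4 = 75.75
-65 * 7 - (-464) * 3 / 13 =-4523 / 13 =-347.92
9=9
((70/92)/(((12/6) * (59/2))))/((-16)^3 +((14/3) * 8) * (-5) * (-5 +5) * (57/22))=-35/11116544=-0.00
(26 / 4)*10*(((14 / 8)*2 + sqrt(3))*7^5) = 1092455*sqrt(3) + 7647185 / 2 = 5715780.06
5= 5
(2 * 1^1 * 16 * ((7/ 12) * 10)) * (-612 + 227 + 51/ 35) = -214784/ 3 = -71594.67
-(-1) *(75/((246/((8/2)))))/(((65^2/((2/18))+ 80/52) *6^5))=65/15760509552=0.00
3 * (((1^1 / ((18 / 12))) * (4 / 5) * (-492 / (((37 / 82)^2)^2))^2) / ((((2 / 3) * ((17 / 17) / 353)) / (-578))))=-68982831650364.32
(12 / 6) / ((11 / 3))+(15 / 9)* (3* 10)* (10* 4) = 22006 / 11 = 2000.55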